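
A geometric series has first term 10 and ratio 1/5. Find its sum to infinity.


S∞ = a₁/(1-r) = 10/(1 - 1/5)
= 10/(4/5)
= 25/2

S∞ = 25/2


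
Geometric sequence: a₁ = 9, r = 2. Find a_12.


aₙ = a₁·r^(n-1)
= 9×2^11
= 9×2048
= 18432

a_12 = 18432


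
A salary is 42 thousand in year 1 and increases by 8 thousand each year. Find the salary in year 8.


aₙ = a₁ + (n-1)d
= 42 + (8-1)×8
= 42 + 56
= 98

a_8 = 98


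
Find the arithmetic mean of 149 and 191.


AM = (149 + 191)/2 = 340/2 = 170

AM = 170


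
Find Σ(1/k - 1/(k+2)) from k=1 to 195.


Telescoping with gap 2: two head and two tail terms survive.
= (1 + 1/2) - (1/196 + 1/197)
= 3/2 - 1/196 - 1/197 = 57525/38612

Sum = 57525/38612


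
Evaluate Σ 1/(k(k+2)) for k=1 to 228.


1/(k(k+2)) = (1/2)·(1/k - 1/(k+2)) (partial fractions)
Telescoping: Σ = (1/2)·(1 + 1/2 - 1/229 - 1/230) = 39273/52670

Sum = 39273/52670


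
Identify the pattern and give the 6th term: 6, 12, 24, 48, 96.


Pattern: geometric (r=2)
Terms: 6, 12, 24, 48, 96
Next term = 192

Next term = 192


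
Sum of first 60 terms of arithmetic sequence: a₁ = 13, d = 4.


aₙ = 13 + (60-1)×4 = 249
Sₙ = n(a₁+aₙ)/2 = 60×(13+249)/2
= 60×262/2 = 7860

S_60 = 7860


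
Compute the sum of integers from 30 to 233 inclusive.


Σₖ₌30^233 k = Σₖ₌₁^233 k − Σₖ₌₁^29 k
= 233·234/2 − 29·30/2
= 27261 − 435 = 26826

Σk = 26826


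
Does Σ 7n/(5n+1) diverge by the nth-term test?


lim(n→∞) 7n/(5n+1) = 7/5 = 7/5  (divide numerator and denominator by n)
lim aₙ = 7/5 ≠ 0 → series DIVERGES

Diverges (lim aₙ = 7/5 ≠ 0)


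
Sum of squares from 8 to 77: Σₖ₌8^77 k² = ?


Σₖ₌8^77 k² = Σₖ₌₁^77 k² − Σₖ₌₁^7 k²
= 77·78·155/6 − 7·8·15/6
= 155155 − 140 = 155015

Σk² = 155015


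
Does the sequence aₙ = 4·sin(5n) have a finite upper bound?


For all n, -1 ≤ sin(5n) ≤ 1, so -4 ≤ 4·sin(5n) ≤ 4
Lower bound: -4, Upper bound: 4
The sequence IS bounded

Bounded (-4 ≤ aₙ ≤ 4)


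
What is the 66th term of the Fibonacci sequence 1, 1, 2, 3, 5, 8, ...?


Fibonacci sequence: 1, 1, 2, 3, 5, 8, 13, 21, 34, 55, 89, ...
F(66) = 27777890035288

F(66) = 27777890035288


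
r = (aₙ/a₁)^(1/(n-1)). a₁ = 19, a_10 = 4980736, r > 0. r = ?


r^(n-1) = aₙ/a₁
r^9 = 4980736/19 = 262144
r = 262144^(1/9)
= 4

r = 4


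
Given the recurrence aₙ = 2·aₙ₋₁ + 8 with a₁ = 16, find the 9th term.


Computing step by step:
a_1 = 16
a_2 = 40
a_3 = 88
a_4 = 184
a_5 = 376
a_6 = 760
a_7 = 1528
a_8 = 3064
a_9 = 6136


a_9 = 6136


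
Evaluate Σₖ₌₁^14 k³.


n(n+1)/2 = 14×15/2 = 105
Σk³ = 105² = 11025

Σk³ = 11025


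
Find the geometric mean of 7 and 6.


GM = √(7×6) = √42 = 6.4807

GM = 6.4807


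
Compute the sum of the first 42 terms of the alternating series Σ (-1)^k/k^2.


S = -1 + 1/4 - 1/9 + 1/16 - 1/25 + 1/36 - 1/49 + 1/64 ± ...
= -0.8222
(Full series converges to -π²/12 ≈ -0.8225)

S_42 = -0.8222


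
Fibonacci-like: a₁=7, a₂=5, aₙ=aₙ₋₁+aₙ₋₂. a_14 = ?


Computing iteratively: 7, 5, 12, 17, 29, 46, 75, 121, 196, 317, 513, 830, ...
a_14 = 2173

a_14 = 2173


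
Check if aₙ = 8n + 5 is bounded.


aₙ = 8n + 5 → as n→∞, aₙ→∞
No finite upper bound exists
The sequence is UNBOUNDED

Unbounded (aₙ → ∞ as n → ∞)


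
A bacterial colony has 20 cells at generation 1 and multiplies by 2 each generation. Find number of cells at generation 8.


aₙ = a₁·r^(n-1)
= 20×2^7
= 20×128
= 2560

a_8 = 2560


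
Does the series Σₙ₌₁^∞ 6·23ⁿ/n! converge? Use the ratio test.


aₙ = 6·23^n/n!
a_{n+1}/aₙ = 23^(n+1)/(n+1)! × n!/23^n  (constant 6 cancels)
= 23/(n+1)
L = lim(n→∞) 23/(n+1) = 0
L < 1 → series CONVERGES

Converges (ratio test: L = 0 < 1)


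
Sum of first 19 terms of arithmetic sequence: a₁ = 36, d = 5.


aₙ = 36 + (19-1)×5 = 126
Sₙ = n(a₁+aₙ)/2 = 19×(36+126)/2
= 19×162/2 = 1539

S_19 = 1539


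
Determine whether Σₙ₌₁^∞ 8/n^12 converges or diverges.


p-series test: Σ c/n^p converges if p > 1, diverges if p ≤ 1 (constant c > 0 doesn't affect convergence).
p = 12
12 > 1 → CONVERGES

Converges (p = 12 > 1)


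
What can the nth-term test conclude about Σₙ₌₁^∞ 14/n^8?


lim(n→∞) 14/n^8 = 0
lim aₙ = 0 → nth-term test is INCONCLUSIVE
(Need other tests; this is actually a convergent p-series with p=8 > 1)

Inconclusive (lim aₙ = 0; need another test)


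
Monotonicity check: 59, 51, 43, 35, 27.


Differences: -8, -8, -8, -8
All differences < 0 → strictly DECREASING

Monotonically decreasing


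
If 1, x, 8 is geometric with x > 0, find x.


GM = √(1×8) = √8 = 2.8284

GM = 2.8284


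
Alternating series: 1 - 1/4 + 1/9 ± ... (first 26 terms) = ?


S = 1 - 1/4 + 1/9 - 1/16 + 1/25 - 1/36 + 1/49 - 1/64 ± ...
= 0.8218
(Full series converges to +π²/12 ≈ +0.8225)

S_26 = 0.8218


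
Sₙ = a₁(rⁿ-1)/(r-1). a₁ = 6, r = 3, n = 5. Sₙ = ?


Sₙ = 6×(3^5 - 1)/(3 - 1)
= 6×(243 - 1)/2
= 6×242/2
= 726

S_5 = 726


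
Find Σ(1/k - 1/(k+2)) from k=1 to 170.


Telescoping with gap 2: two head and two tail terms survive.
= (1 + 1/2) - (1/171 + 1/172)
= 3/2 - 1/171 - 1/172 = 43775/29412

Sum = 43775/29412


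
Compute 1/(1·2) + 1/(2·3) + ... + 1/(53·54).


1/(k(k+1)) = 1/k - 1/(k+1) (partial fractions)
Telescoping: Σ = 1 - 1/54 = 53/54

Sum = 53/54


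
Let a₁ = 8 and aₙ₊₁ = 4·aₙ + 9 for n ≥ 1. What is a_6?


Computing step by step:
a_1 = 8
a_2 = 41
a_3 = 173
a_4 = 701
a_5 = 2813
a_6 = 11261


a_6 = 11261


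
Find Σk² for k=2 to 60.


Σₖ₌2^60 k² = Σₖ₌₁^60 k² − Σₖ₌₁^1 k²
= 60·61·121/6 − 1·2·3/6
= 73810 − 1 = 73809

Σk² = 73809


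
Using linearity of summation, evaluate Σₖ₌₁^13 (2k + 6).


Σ(2k+6) = 2·Σk + 6·n
= 2·91 + 6·13
= 182 + 78 = 260

Σ = 260


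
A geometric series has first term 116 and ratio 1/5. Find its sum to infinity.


S∞ = a₁/(1-r) = 116/(1 - 1/5)
= 116/(4/5)
= 145

S∞ = 145


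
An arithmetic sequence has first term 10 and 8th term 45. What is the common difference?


d = (aₙ - a₁)/(n-1)
= (45 - 10)/(8-1)
= 35/7 = 5

d = 5


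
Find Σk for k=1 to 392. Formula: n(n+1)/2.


n(n+1)/2 = 392×393/2 = 154056/2 = 77028

Σk = 77028


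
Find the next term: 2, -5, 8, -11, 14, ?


Pattern: alternating sign, magnitude arithmetic (d=3)
Terms: 2, -5, 8, -11, 14
Next term = -17

Next term = -17


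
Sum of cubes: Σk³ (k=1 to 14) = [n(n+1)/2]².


n(n+1)/2 = 14×15/2 = 105
Σk³ = 105² = 11025

Σk³ = 11025


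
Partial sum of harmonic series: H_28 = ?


H_28 = 1/1 + 1/2 + 1/3 + ... + 1/28
= 315404588903/80313433200
≈ 3.9272

H_28 = 315404588903/80313433200 ≈ 3.9272


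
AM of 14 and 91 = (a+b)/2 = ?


AM = (14 + 91)/2 = 105/2 = 52.5

AM = 52.5


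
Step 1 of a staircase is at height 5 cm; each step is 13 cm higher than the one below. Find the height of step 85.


aₙ = a₁ + (n-1)d
= 5 + (85-1)×13
= 5 + 1092
= 1097

a_85 = 1097


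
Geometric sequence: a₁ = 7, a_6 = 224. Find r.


r^(n-1) = aₙ/a₁
r^5 = 224/7 = 32
r = 32^(1/5)
= 2

r = 2


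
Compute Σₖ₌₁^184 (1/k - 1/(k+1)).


Telescoping: adjacent terms cancel.
= 1/1 - 1/185
= 1 - 1/185 = 184/185

Sum = 184/185


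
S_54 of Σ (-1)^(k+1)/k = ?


S = 1 - 1/2 + 1/3 - 1/4 + 1/5 - 1/6 + 1/7 - 1/8 ± ...
= 0.684
(Full series converges to +ln(2) ≈ +0.6931)

S_54 = 0.684


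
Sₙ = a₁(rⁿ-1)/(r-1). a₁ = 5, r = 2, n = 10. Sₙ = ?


Sₙ = 5×(2^10 - 1)/(2 - 1)
= 5×(1024 - 1)/1
= 5×1023/1
= 5115

S_10 = 5115


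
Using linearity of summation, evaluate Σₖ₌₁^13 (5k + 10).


Σ(5k+10) = 5·Σk + 10·n
= 5·91 + 10·13
= 455 + 130 = 585

Σ = 585


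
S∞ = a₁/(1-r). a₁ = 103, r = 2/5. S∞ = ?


S∞ = a₁/(1-r) = 103/(1 - 2/5)
= 103/(3/5)
= 515/3

S∞ = 515/3


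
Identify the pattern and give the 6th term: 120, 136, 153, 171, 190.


Pattern: triangular numbers: n(n+1)/2
Terms: 120, 136, 153, 171, 190
Next term = 210

Next term = 210


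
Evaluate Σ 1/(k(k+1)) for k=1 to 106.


1/(k(k+1)) = 1/k - 1/(k+1) (partial fractions)
Telescoping: Σ = 1 - 1/107 = 106/107

Sum = 106/107


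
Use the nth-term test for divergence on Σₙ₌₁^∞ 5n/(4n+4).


lim(n→∞) 5n/(4n+4) = 5/4 = 5/4  (divide numerator and denominator by n)
lim aₙ = 5/4 ≠ 0 → series DIVERGES

Diverges (lim aₙ = 5/4 ≠ 0)


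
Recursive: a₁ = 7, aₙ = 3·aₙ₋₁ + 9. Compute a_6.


Computing step by step:
a_1 = 7
a_2 = 30
a_3 = 99
a_4 = 306
a_5 = 927
a_6 = 2790


a_6 = 2790


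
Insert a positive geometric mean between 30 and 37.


GM = √(30×37) = √1110 = 33.3167

GM = 33.3167


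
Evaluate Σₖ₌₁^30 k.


n(n+1)/2 = 30×31/2 = 930/2 = 465

Σk = 465


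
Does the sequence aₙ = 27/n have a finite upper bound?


a₁ = 27, a₂ = 27/2, a₃ = 27/3, ...
0 < aₙ ≤ 27 for all n ≥ 1
Lower bound: 0, Upper bound: 27
The sequence IS bounded

Bounded (0 < aₙ ≤ 27)


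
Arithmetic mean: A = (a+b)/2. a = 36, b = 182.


AM = (36 + 182)/2 = 218/2 = 109

AM = 109


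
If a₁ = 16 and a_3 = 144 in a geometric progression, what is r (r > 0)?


r^(n-1) = aₙ/a₁
r^2 = 144/16 = 9
r = 9^(1/2)
= ±3; taking r > 0 gives r = 3

r = 3


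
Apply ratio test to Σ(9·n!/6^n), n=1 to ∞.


aₙ = 9·n!/6^n
a_{n+1}/aₙ = (n+1)!/6^(n+1) × 6^n/n!  (constant 9 cancels)
= (n+1)/6
L = lim(n→∞) (n+1)/6 = ∞
L > 1 → series DIVERGES

Diverges (ratio test: L = ∞ > 1)


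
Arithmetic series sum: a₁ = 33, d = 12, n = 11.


aₙ = 33 + (11-1)×12 = 153
Sₙ = n(a₁+aₙ)/2 = 11×(33+153)/2
= 11×186/2 = 1023

S_11 = 1023


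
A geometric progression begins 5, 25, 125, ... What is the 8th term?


aₙ = a₁·r^(n-1)
= 5×5^7
= 5×78125
= 390625

a_8 = 390625


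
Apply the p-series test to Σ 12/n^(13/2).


p-series test: Σ c/n^p converges if p > 1, diverges if p ≤ 1 (constant c > 0 doesn't affect convergence).
p = 13/2
13/2 > 1 → CONVERGES

Converges (p = 13/2 > 1)


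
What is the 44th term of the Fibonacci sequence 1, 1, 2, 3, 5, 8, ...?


Fibonacci sequence: 1, 1, 2, 3, 5, 8, 13, 21, 34, 55, 89, ...
F(44) = 701408733

F(44) = 701408733


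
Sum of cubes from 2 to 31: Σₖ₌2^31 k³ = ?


Σₖ₌2^31 k³ = [31·32/2]² − [1·2/2]²
= 246016 − 1 = 246015

Σk³ = 246015


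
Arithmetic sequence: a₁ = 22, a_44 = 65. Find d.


d = (aₙ - a₁)/(n-1)
= (65 - 22)/(44-1)
= 43/43 = 1

d = 1


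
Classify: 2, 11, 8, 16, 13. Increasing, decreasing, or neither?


Differences: 9, -3, 8, -3
Difference at position 1 is +9 (> 0) but position 2 is -3 (< 0) — sequence both rises and falls
→ NOT monotonic

Not monotonic


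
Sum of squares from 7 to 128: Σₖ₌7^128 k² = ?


Σₖ₌7^128 k² = Σₖ₌₁^128 k² − Σₖ₌₁^6 k²
= 128·129·257/6 − 6·7·13/6
= 707264 − 91 = 707173

Σk² = 707173


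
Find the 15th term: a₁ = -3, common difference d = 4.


aₙ = a₁ + (n-1)d
= -3 + (15-1)×4
= -3 + 56
= 53

a_15 = 53


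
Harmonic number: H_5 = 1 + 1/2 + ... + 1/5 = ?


H_5 = 1/1 + 1/2 + 1/3 + 1/4 + 1/5
= 137/60
≈ 2.2833

H_5 = 137/60 ≈ 2.2833


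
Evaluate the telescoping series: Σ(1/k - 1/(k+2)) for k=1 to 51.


Telescoping with gap 2: two head and two tail terms survive.
= (1 + 1/2) - (1/52 + 1/53)
= 3/2 - 1/52 - 1/53 = 4029/2756

Sum = 4029/2756


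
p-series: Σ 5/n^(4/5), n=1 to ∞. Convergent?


p-series test: Σ c/n^p converges if p > 1, diverges if p ≤ 1 (constant c > 0 doesn't affect convergence).
p = 4/5
4/5 ≤ 1 → DIVERGES

Diverges (p = 4/5 ≤ 1)


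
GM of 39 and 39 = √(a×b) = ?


GM = √(39×39) = √1521 = 39

GM = 39


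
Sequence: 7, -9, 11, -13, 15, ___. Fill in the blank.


Pattern: alternating sign, magnitude arithmetic (d=2)
Terms: 7, -9, 11, -13, 15
Next term = -17

Next term = -17


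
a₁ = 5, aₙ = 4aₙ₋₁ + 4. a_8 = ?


Computing step by step:
a_1 = 5
a_2 = 24
a_3 = 100
a_4 = 404
a_5 = 1620
a_6 = 6484
a_7 = 25940
a_8 = 103764


a_8 = 103764


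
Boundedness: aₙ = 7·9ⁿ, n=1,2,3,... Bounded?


aₙ = 7·9ⁿ → as n→∞, aₙ→∞ (since base 9 > 1)
No finite upper bound exists
The sequence is UNBOUNDED

Unbounded (aₙ → ∞ as n → ∞)


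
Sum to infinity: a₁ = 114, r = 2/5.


S∞ = a₁/(1-r) = 114/(1 - 2/5)
= 114/(3/5)
= 190

S∞ = 190


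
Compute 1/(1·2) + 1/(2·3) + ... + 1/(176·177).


1/(k(k+1)) = 1/k - 1/(k+1) (partial fractions)
Telescoping: Σ = 1 - 1/177 = 176/177

Sum = 176/177


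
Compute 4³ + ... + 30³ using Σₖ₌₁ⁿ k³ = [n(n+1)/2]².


Σₖ₌4^30 k³ = [30·31/2]² − [3·4/2]²
= 216225 − 36 = 216189

Σk³ = 216189


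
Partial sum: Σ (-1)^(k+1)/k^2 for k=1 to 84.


S = 1 - 1/4 + 1/9 - 1/16 + 1/25 - 1/36 + 1/49 - 1/64 ± ...
= 0.8224
(Full series converges to +π²/12 ≈ +0.8225)

S_84 = 0.8224


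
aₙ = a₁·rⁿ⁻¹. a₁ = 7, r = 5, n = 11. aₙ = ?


aₙ = a₁·r^(n-1)
= 7×5^10
= 7×9765625
= 68359375

a_11 = 68359375


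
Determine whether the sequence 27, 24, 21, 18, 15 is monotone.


Differences: -3, -3, -3, -3
All differences < 0 → strictly DECREASING

Monotonically decreasing


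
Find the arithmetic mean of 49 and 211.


AM = (49 + 211)/2 = 260/2 = 130

AM = 130


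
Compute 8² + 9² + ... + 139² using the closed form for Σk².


Σₖ₌8^139 k² = Σₖ₌₁^139 k² − Σₖ₌₁^7 k²
= 139·140·279/6 − 7·8·15/6
= 904890 − 140 = 904750

Σk² = 904750


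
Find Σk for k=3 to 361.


Σₖ₌3^361 k = Σₖ₌₁^361 k − Σₖ₌₁^2 k
= 361·362/2 − 2·3/2
= 65341 − 3 = 65338

Σk = 65338


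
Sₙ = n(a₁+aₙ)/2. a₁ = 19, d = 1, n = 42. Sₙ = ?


aₙ = 19 + (42-1)×1 = 60
Sₙ = n(a₁+aₙ)/2 = 42×(19+60)/2
= 42×79/2 = 1659

S_42 = 1659


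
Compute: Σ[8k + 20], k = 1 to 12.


Σ(8k+20) = 8·Σk + 20·n
= 8·78 + 20·12
= 624 + 240 = 864

Σ = 864


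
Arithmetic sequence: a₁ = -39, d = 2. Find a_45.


aₙ = a₁ + (n-1)d
= -39 + (45-1)×2
= -39 + 88
= 49

a_45 = 49


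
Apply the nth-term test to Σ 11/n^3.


lim(n→∞) 11/n^3 = 0
lim aₙ = 0 → nth-term test is INCONCLUSIVE
(Need other tests; this is actually a convergent p-series with p=3 > 1)

Inconclusive (lim aₙ = 0; need another test)


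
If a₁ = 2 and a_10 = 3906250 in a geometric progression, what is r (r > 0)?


r^(n-1) = aₙ/a₁
r^9 = 3906250/2 = 1953125
r = 1953125^(1/9)
= 5

r = 5


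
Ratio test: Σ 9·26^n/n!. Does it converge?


aₙ = 9·26^n/n!
a_{n+1}/aₙ = 26^(n+1)/(n+1)! × n!/26^n  (constant 9 cancels)
= 26/(n+1)
L = lim(n→∞) 26/(n+1) = 0
L < 1 → series CONVERGES

Converges (ratio test: L = 0 < 1)


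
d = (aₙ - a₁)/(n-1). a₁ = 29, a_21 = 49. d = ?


d = (aₙ - a₁)/(n-1)
= (49 - 29)/(21-1)
= 20/20 = 1

d = 1


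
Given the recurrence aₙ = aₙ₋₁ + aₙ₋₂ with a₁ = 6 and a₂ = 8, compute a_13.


Computing iteratively: 6, 8, 14, 22, 36, 58, 94, 152, 246, 398, 644, 1042, ...
a_13 = 1686

a_13 = 1686


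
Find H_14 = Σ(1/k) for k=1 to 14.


H_14 = 1/1 + 1/2 + 1/3 + ... + 1/14
= 1171733/360360
≈ 3.2516

H_14 = 1171733/360360 ≈ 3.2516


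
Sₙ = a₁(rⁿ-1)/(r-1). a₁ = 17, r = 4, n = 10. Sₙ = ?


Sₙ = 17×(4^10 - 1)/(4 - 1)
= 17×(1048576 - 1)/3
= 17×1048575/3
= 5941925

S_10 = 5941925


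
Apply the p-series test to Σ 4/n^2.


p-series test: Σ c/n^p converges if p > 1, diverges if p ≤ 1 (constant c > 0 doesn't affect convergence).
p = 2
2 > 1 → CONVERGES

Converges (p = 2 > 1)


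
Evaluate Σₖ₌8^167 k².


Σₖ₌8^167 k² = Σₖ₌₁^167 k² − Σₖ₌₁^7 k²
= 167·168·335/6 − 7·8·15/6
= 1566460 − 140 = 1566320

Σk² = 1566320


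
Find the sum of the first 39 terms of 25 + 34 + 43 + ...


aₙ = 25 + (39-1)×9 = 367
Sₙ = n(a₁+aₙ)/2 = 39×(25+367)/2
= 39×392/2 = 7644

S_39 = 7644


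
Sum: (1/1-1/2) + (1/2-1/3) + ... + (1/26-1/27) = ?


Telescoping: adjacent terms cancel.
= 1/1 - 1/27
= 1 - 1/27 = 26/27

Sum = 26/27


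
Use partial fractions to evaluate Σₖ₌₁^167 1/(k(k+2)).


1/(k(k+2)) = (1/2)·(1/k - 1/(k+2)) (partial fractions)
Telescoping: Σ = (1/2)·(1 + 1/2 - 1/168 - 1/169) = 42251/56784

Sum = 42251/56784


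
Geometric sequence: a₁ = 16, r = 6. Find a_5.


aₙ = a₁·r^(n-1)
= 16×6^4
= 16×1296
= 20736

a_5 = 20736


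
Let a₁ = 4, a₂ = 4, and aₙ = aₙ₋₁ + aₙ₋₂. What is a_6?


Computing iteratively: 4, 4, 8, 12, 20, 32
a_6 = 32

a_6 = 32


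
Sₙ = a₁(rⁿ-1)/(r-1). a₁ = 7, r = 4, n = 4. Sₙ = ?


Sₙ = 7×(4^4 - 1)/(4 - 1)
= 7×(256 - 1)/3
= 7×255/3
= 595

S_4 = 595


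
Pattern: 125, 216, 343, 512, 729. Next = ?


Pattern: perfect cubes: n³
Terms: 125, 216, 343, 512, 729
Next term = 1000

Next term = 1000


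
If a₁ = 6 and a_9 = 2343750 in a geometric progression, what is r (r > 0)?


r^(n-1) = aₙ/a₁
r^8 = 2343750/6 = 390625
r = 390625^(1/8)
= ±5; taking r > 0 gives r = 5

r = 5


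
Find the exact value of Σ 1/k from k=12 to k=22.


Σₖ₌12^22 1/k = 1/12 + 1/13 + 1/14 + ... + 1/22
= 156188887/232792560
≈ 0.6709

Sum = 156188887/232792560 ≈ 0.6709


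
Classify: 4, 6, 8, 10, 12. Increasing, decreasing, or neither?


Differences: 2, 2, 2, 2
All differences > 0 → strictly INCREASING

Monotonically increasing


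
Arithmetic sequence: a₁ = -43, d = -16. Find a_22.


aₙ = a₁ + (n-1)d
= -43 + (22-1)×-16
= -43 - 336
= -379

a_22 = -379


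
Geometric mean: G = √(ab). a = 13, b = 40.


GM = √(13×40) = √520 = 22.8035

GM = 22.8035


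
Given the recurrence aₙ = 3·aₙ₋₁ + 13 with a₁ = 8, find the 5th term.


Computing step by step:
a_1 = 8
a_2 = 37
a_3 = 124
a_4 = 385
a_5 = 1168


a_5 = 1168


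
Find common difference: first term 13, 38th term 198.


d = (aₙ - a₁)/(n-1)
= (198 - 13)/(38-1)
= 185/37 = 5

d = 5


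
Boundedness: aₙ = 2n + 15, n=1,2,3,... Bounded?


aₙ = 2n + 15 → as n→∞, aₙ→∞
No finite upper bound exists
The sequence is UNBOUNDED

Unbounded (aₙ → ∞ as n → ∞)


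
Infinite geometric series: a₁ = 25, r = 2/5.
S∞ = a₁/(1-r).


S∞ = a₁/(1-r) = 25/(1 - 2/5)
= 25/(3/5)
= 125/3

S∞ = 125/3


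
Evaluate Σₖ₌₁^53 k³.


n(n+1)/2 = 53×54/2 = 1431
Σk³ = 1431² = 2047761

Σk³ = 2047761


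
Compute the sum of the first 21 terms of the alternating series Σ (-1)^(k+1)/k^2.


S = 1 - 1/4 + 1/9 - 1/16 + 1/25 - 1/36 + 1/49 - 1/64 ± ...
= 0.8235
(Full series converges to +π²/12 ≈ +0.8225)

S_21 = 0.8235


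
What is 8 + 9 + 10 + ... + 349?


Σₖ₌8^349 k = Σₖ₌₁^349 k − Σₖ₌₁^7 k
= 349·350/2 − 7·8/2
= 61075 − 28 = 61047

Σk = 61047


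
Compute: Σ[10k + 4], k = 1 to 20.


Σ(10k+4) = 10·Σk + 4·n
= 10·210 + 4·20
= 2100 + 80 = 2180

Σ = 2180


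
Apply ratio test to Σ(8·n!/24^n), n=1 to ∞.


aₙ = 8·n!/24^n
a_{n+1}/aₙ = (n+1)!/24^(n+1) × 24^n/n!  (constant 8 cancels)
= (n+1)/24
L = lim(n→∞) (n+1)/24 = ∞
L > 1 → series DIVERGES

Diverges (ratio test: L = ∞ > 1)


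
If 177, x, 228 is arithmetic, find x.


AM = (177 + 228)/2 = 405/2 = 202.5

AM = 202.5


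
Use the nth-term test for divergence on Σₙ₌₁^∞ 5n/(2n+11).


lim(n→∞) 5n/(2n+11) = 5/2 = 5/2  (divide numerator and denominator by n)
lim aₙ = 5/2 ≠ 0 → series DIVERGES

Diverges (lim aₙ = 5/2 ≠ 0)


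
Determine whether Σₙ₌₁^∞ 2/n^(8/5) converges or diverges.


p-series test: Σ c/n^p converges if p > 1, diverges if p ≤ 1 (constant c > 0 doesn't affect convergence).
p = 8/5
8/5 > 1 → CONVERGES

Converges (p = 8/5 > 1)


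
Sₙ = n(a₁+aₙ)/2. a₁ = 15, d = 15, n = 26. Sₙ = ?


aₙ = 15 + (26-1)×15 = 390
Sₙ = n(a₁+aₙ)/2 = 26×(15+390)/2
= 26×405/2 = 5265

S_26 = 5265


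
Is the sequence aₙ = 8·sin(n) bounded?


For all n, -1 ≤ sin(n) ≤ 1, so -8 ≤ 8·sin(n) ≤ 8
Lower bound: -8, Upper bound: 8
The sequence IS bounded

Bounded (-8 ≤ aₙ ≤ 8)


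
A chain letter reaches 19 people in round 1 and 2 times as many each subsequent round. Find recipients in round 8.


aₙ = a₁·r^(n-1)
= 19×2^7
= 19×128
= 2432

a_8 = 2432


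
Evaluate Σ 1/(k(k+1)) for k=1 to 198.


1/(k(k+1)) = 1/k - 1/(k+1) (partial fractions)
Telescoping: Σ = 1 - 1/199 = 198/199

Sum = 198/199


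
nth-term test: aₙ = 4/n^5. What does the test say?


lim(n→∞) 4/n^5 = 0
lim aₙ = 0 → nth-term test is INCONCLUSIVE
(Need other tests; this is actually a convergent p-series with p=5 > 1)

Inconclusive (lim aₙ = 0; need another test)


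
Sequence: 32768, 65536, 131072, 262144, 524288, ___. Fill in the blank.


Pattern: powers of 2: 2ⁿ
Terms: 32768, 65536, 131072, 262144, 524288
Next term = 1048576

Next term = 1048576


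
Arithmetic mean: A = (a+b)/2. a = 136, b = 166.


AM = (136 + 166)/2 = 302/2 = 151

AM = 151


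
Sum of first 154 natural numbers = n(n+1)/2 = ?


n(n+1)/2 = 154×155/2 = 23870/2 = 11935

Σk = 11935


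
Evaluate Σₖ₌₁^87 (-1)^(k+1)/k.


S = 1 - 1/2 + 1/3 - 1/4 + 1/5 - 1/6 + 1/7 - 1/8 ± ...
= 0.6989
(Full series converges to +ln(2) ≈ +0.6931)

S_87 = 0.6989


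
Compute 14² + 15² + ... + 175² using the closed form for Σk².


Σₖ₌14^175 k² = Σₖ₌₁^175 k² − Σₖ₌₁^13 k²
= 175·176·351/6 − 13·14·27/6
= 1801800 − 819 = 1800981

Σk² = 1800981


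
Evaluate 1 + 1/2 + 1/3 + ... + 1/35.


H_35 = 1/1 + 1/2 + 1/3 + ... + 1/35
= 54437269998109/13127595717600
≈ 4.1468

H_35 = 54437269998109/13127595717600 ≈ 4.1468


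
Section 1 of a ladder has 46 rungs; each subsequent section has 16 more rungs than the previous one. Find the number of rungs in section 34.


aₙ = a₁ + (n-1)d
= 46 + (34-1)×16
= 46 + 528
= 574

a_34 = 574


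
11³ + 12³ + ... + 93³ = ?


Σₖ₌11^93 k³ = [93·94/2]² − [10·11/2]²
= 19105641 − 3025 = 19102616

Σk³ = 19102616


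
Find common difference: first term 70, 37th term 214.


d = (aₙ - a₁)/(n-1)
= (214 - 70)/(37-1)
= 144/36 = 4

d = 4


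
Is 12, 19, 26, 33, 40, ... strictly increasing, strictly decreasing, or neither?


Differences: 7, 7, 7, 7
All differences > 0 → strictly INCREASING

Monotonically increasing


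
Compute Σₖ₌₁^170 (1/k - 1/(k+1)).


Telescoping: adjacent terms cancel.
= 1/1 - 1/171
= 1 - 1/171 = 170/171

Sum = 170/171


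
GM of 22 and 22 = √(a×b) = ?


GM = √(22×22) = √484 = 22

GM = 22


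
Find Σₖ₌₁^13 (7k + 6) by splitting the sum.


Σ(7k+6) = 7·Σk + 6·n
= 7·91 + 6·13
= 637 + 78 = 715

Σ = 715


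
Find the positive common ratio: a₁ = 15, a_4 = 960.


r^(n-1) = aₙ/a₁
r^3 = 960/15 = 64
r = 64^(1/3)
= 4

r = 4


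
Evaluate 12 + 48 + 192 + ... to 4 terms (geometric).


Sₙ = 12×(4^4 - 1)/(4 - 1)
= 12×(256 - 1)/3
= 12×255/3
= 1020

S_4 = 1020


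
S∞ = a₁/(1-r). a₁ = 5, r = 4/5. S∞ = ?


S∞ = a₁/(1-r) = 5/(1 - 4/5)
= 5/(1/5)
= 25

S∞ = 25


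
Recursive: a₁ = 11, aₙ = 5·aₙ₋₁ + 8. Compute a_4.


Computing step by step:
a_1 = 11
a_2 = 63
a_3 = 323
a_4 = 1623


a_4 = 1623


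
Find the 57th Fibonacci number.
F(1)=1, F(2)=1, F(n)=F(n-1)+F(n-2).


Fibonacci sequence: 1, 1, 2, 3, 5, 8, 13, 21, 34, 55, 89, ...
F(57) = 365435296162

F(57) = 365435296162


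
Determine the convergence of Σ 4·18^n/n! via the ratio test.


aₙ = 4·18^n/n!
a_{n+1}/aₙ = 18^(n+1)/(n+1)! × n!/18^n  (constant 4 cancels)
= 18/(n+1)
L = lim(n→∞) 18/(n+1) = 0
L < 1 → series CONVERGES

Converges (ratio test: L = 0 < 1)


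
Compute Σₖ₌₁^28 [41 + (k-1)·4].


aₙ = 41 + (28-1)×4 = 149
Sₙ = n(a₁+aₙ)/2 = 28×(41+149)/2
= 28×190/2 = 2660

S_28 = 2660


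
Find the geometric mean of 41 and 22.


GM = √(41×22) = √902 = 30.0333

GM = 30.0333


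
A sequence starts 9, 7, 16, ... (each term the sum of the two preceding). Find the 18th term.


Computing iteratively: 9, 7, 16, 23, 39, 62, 101, 163, 264, 427, 691, 1118, ...
a_18 = 20062

a_18 = 20062


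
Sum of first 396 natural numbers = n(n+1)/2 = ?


n(n+1)/2 = 396×397/2 = 157212/2 = 78606

Σk = 78606


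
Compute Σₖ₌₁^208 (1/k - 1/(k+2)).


Telescoping with gap 2: two head and two tail terms survive.
= (1 + 1/2) - (1/209 + 1/210)
= 3/2 - 1/209 - 1/210 = 32708/21945

Sum = 32708/21945


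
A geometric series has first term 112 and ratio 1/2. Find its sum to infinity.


S∞ = a₁/(1-r) = 112/(1 - 1/2)
= 112/(1/2)
= 224

S∞ = 224


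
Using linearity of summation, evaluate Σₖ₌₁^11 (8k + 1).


Σ(8k+1) = 8·Σk + 1·n
= 8·66 + 1·11
= 528 + 11 = 539

Σ = 539


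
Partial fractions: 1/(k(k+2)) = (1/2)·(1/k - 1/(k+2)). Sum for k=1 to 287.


1/(k(k+2)) = (1/2)·(1/k - 1/(k+2)) (partial fractions)
Telescoping: Σ = (1/2)·(1 + 1/2 - 1/288 - 1/289) = 124271/166464

Sum = 124271/166464


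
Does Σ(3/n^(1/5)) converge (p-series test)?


p-series test: Σ c/n^p converges if p > 1, diverges if p ≤ 1 (constant c > 0 doesn't affect convergence).
p = 1/5
1/5 ≤ 1 → DIVERGES

Diverges (p = 1/5 ≤ 1)


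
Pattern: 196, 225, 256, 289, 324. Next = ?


Pattern: perfect squares: n²
Terms: 196, 225, 256, 289, 324
Next term = 361

Next term = 361


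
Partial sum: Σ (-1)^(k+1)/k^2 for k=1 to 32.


S = 1 - 1/4 + 1/9 - 1/16 + 1/25 - 1/36 + 1/49 - 1/64 ± ...
= 0.822
(Full series converges to +π²/12 ≈ +0.8225)

S_32 = 0.822


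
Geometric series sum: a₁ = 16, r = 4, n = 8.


Sₙ = 16×(4^8 - 1)/(4 - 1)
= 16×(65536 - 1)/3
= 16×65535/3
= 349520

S_8 = 349520


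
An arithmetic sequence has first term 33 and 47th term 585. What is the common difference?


d = (aₙ - a₁)/(n-1)
= (585 - 33)/(47-1)
= 552/46 = 12

d = 12


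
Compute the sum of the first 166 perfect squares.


n = 166
n(n+1)(2n+1)/6 = 166×167×333/6
= 9231426/6 = 1538571

Σk² = 1538571


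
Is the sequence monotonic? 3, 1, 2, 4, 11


Differences: -2, 1, 2, 7
Difference at position 2 is +1 (> 0) but position 1 is -2 (< 0) — sequence both rises and falls
→ NOT monotonic

Not monotonic


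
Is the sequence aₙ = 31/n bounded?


a₁ = 31, a₂ = 31/2, a₃ = 31/3, ...
0 < aₙ ≤ 31 for all n ≥ 1
Lower bound: 0, Upper bound: 31
The sequence IS bounded

Bounded (0 < aₙ ≤ 31)


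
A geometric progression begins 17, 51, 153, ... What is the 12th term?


aₙ = a₁·r^(n-1)
= 17×3^11
= 17×177147
= 3011499

a_12 = 3011499


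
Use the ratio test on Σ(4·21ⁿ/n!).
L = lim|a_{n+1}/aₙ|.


aₙ = 4·21^n/n!
a_{n+1}/aₙ = 21^(n+1)/(n+1)! × n!/21^n  (constant 4 cancels)
= 21/(n+1)
L = lim(n→∞) 21/(n+1) = 0
L < 1 → series CONVERGES

Converges (ratio test: L = 0 < 1)


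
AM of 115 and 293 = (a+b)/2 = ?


AM = (115 + 293)/2 = 408/2 = 204

AM = 204


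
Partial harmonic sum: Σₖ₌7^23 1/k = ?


Σₖ₌7^23 1/k = 1/7 + 1/8 + 1/9 + ... + 1/23
= 764043411/594914320
≈ 1.2843

Sum = 764043411/594914320 ≈ 1.2843


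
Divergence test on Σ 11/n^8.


lim(n→∞) 11/n^8 = 0
lim aₙ = 0 → nth-term test is INCONCLUSIVE
(Need other tests; this is actually a convergent p-series with p=8 > 1)

Inconclusive (lim aₙ = 0; need another test)


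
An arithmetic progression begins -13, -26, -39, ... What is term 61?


aₙ = a₁ + (n-1)d
= -13 + (61-1)×-13
= -13 - 780
= -793

a_61 = -793


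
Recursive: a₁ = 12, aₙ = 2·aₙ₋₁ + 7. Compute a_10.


Computing step by step:
a_1 = 12
a_2 = 31
a_3 = 69
a_4 = 145
a_5 = 297
a_6 = 601
a_7 = 1209
a_8 = 2425
a_9 = 4857
a_10 = 9721


a_10 = 9721


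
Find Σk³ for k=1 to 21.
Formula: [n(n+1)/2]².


n(n+1)/2 = 21×22/2 = 231
Σk³ = 231² = 53361

Σk³ = 53361


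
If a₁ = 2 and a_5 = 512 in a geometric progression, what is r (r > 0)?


r^(n-1) = aₙ/a₁
r^4 = 512/2 = 256
r = 256^(1/4)
= ±4; taking r > 0 gives r = 4

r = 4


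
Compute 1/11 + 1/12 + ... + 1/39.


Σₖ₌11^39 1/k = 1/11 + 1/12 + 1/13 + ... + 1/39
= 91910549166739/69388720221600
≈ 1.3246

Sum = 91910549166739/69388720221600 ≈ 1.3246


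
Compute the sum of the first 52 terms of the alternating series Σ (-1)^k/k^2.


S = -1 + 1/4 - 1/9 + 1/16 - 1/25 + 1/36 - 1/49 + 1/64 ± ...
= -0.8223
(Full series converges to -π²/12 ≈ -0.8225)

S_52 = -0.8223


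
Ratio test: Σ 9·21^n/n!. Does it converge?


aₙ = 9·21^n/n!
a_{n+1}/aₙ = 21^(n+1)/(n+1)! × n!/21^n  (constant 9 cancels)
= 21/(n+1)
L = lim(n→∞) 21/(n+1) = 0
L < 1 → series CONVERGES

Converges (ratio test: L = 0 < 1)


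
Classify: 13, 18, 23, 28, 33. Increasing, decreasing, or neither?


Differences: 5, 5, 5, 5
All differences > 0 → strictly INCREASING

Monotonically increasing


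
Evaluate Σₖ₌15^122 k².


Σₖ₌15^122 k² = Σₖ₌₁^122 k² − Σₖ₌₁^14 k²
= 122·123·245/6 − 14·15·29/6
= 612745 − 1015 = 611730

Σk² = 611730


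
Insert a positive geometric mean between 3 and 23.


GM = √(3×23) = √69 = 8.3066

GM = 8.3066


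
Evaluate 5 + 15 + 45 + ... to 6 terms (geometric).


Sₙ = 5×(3^6 - 1)/(3 - 1)
= 5×(729 - 1)/2
= 5×728/2
= 1820

S_6 = 1820


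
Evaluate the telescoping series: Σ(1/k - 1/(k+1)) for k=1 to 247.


Telescoping: adjacent terms cancel.
= 1/1 - 1/248
= 1 - 1/248 = 247/248

Sum = 247/248


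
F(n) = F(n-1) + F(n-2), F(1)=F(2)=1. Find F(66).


Fibonacci sequence: 1, 1, 2, 3, 5, 8, 13, 21, 34, 55, 89, ...
F(66) = 27777890035288

F(66) = 27777890035288


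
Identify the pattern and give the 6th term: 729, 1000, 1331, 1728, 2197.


Pattern: perfect cubes: n³
Terms: 729, 1000, 1331, 1728, 2197
Next term = 2744

Next term = 2744


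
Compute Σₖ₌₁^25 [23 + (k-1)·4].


aₙ = 23 + (25-1)×4 = 119
Sₙ = n(a₁+aₙ)/2 = 25×(23+119)/2
= 25×142/2 = 1775

S_25 = 1775


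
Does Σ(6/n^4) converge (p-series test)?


p-series test: Σ c/n^p converges if p > 1, diverges if p ≤ 1 (constant c > 0 doesn't affect convergence).
p = 4
4 > 1 → CONVERGES

Converges (p = 4 > 1)


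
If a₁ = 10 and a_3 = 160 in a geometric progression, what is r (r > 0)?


r^(n-1) = aₙ/a₁
r^2 = 160/10 = 16
r = 16^(1/2)
= ±4; taking r > 0 gives r = 4

r = 4


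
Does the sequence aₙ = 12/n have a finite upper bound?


a₁ = 12, a₂ = 12/2, a₃ = 12/3, ...
0 < aₙ ≤ 12 for all n ≥ 1
Lower bound: 0, Upper bound: 12
The sequence IS bounded

Bounded (0 < aₙ ≤ 12)


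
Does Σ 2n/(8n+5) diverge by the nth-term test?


lim(n→∞) 2n/(8n+5) = 2/8 = 1/4  (divide numerator and denominator by n)
lim aₙ = 1/4 ≠ 0 → series DIVERGES

Diverges (lim aₙ = 1/4 ≠ 0)


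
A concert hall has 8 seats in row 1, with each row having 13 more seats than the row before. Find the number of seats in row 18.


aₙ = a₁ + (n-1)d
= 8 + (18-1)×13
= 8 + 221
= 229

a_18 = 229


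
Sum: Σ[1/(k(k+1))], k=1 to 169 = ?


1/(k(k+1)) = 1/k - 1/(k+1) (partial fractions)
Telescoping: Σ = 1 - 1/170 = 169/170

Sum = 169/170


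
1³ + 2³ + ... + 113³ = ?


n(n+1)/2 = 113×114/2 = 6441
Σk³ = 6441² = 41486481

Σk³ = 41486481


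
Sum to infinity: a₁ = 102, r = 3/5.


S∞ = a₁/(1-r) = 102/(1 - 3/5)
= 102/(2/5)
= 255

S∞ = 255


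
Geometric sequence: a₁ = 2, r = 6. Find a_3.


aₙ = a₁·r^(n-1)
= 2×6^2
= 2×36
= 72

a_3 = 72


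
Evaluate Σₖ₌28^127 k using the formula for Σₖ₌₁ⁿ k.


Σₖ₌28^127 k = Σₖ₌₁^127 k − Σₖ₌₁^27 k
= 127·128/2 − 27·28/2
= 8128 − 378 = 7750

Σk = 7750


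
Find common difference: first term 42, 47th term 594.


d = (aₙ - a₁)/(n-1)
= (594 - 42)/(47-1)
= 552/46 = 12

d = 12


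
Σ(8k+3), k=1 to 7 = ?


Σ(8k+3) = 8·Σk + 3·n
= 8·28 + 3·7
= 224 + 21 = 245

Σ = 245


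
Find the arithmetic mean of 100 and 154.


AM = (100 + 154)/2 = 254/2 = 127

AM = 127


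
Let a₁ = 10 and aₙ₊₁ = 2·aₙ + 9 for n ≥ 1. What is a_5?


Computing step by step:
a_1 = 10
a_2 = 29
a_3 = 67
a_4 = 143
a_5 = 295


a_5 = 295


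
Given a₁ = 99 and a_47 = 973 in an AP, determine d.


d = (aₙ - a₁)/(n-1)
= (973 - 99)/(47-1)
= 874/46 = 19

d = 19


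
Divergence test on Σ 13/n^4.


lim(n→∞) 13/n^4 = 0
lim aₙ = 0 → nth-term test is INCONCLUSIVE
(Need other tests; this is actually a convergent p-series with p=4 > 1)

Inconclusive (lim aₙ = 0; need another test)


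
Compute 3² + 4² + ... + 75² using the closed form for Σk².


Σₖ₌3^75 k² = Σₖ₌₁^75 k² − Σₖ₌₁^2 k²
= 75·76·151/6 − 2·3·5/6
= 143450 − 5 = 143445

Σk² = 143445


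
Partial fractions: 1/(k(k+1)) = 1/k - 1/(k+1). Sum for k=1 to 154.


1/(k(k+1)) = 1/k - 1/(k+1) (partial fractions)
Telescoping: Σ = 1 - 1/155 = 154/155

Sum = 154/155


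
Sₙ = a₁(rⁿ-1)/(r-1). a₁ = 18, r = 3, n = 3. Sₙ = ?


Sₙ = 18×(3^3 - 1)/(3 - 1)
= 18×(27 - 1)/2
= 18×26/2
= 234

S_3 = 234


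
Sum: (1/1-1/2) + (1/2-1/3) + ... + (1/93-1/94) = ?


Telescoping: adjacent terms cancel.
= 1/1 - 1/94
= 1 - 1/94 = 93/94

Sum = 93/94


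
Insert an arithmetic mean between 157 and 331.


AM = (157 + 331)/2 = 488/2 = 244

AM = 244


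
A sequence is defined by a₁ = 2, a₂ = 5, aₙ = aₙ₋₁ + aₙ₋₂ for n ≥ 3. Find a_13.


Computing iteratively: 2, 5, 7, 12, 19, 31, 50, 81, 131, 212, 343, 555, ...
a_13 = 898

a_13 = 898


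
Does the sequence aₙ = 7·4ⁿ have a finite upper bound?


aₙ = 7·4ⁿ → as n→∞, aₙ→∞ (since base 4 > 1)
No finite upper bound exists
The sequence is UNBOUNDED

Unbounded (aₙ → ∞ as n → ∞)


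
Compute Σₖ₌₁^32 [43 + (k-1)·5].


aₙ = 43 + (32-1)×5 = 198
Sₙ = n(a₁+aₙ)/2 = 32×(43+198)/2
= 32×241/2 = 3856

S_32 = 3856


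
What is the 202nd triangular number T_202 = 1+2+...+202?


n(n+1)/2 = 202×203/2 = 41006/2 = 20503

Σk = 20503


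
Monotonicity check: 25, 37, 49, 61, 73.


Differences: 12, 12, 12, 12
All differences > 0 → strictly INCREASING

Monotonically increasing


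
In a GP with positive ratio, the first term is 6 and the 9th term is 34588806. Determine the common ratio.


r^(n-1) = aₙ/a₁
r^8 = 34588806/6 = 5764801
r = 5764801^(1/8)
= ±7; taking r > 0 gives r = 7

r = 7


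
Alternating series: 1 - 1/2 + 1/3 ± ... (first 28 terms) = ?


S = 1 - 1/2 + 1/3 - 1/4 + 1/5 - 1/6 + 1/7 - 1/8 ± ...
= 0.6756
(Full series converges to +ln(2) ≈ +0.6931)

S_28 = 0.6756


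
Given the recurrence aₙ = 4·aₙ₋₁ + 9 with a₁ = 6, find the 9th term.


Computing step by step:
a_1 = 6
a_2 = 33
a_3 = 141
a_4 = 573
a_5 = 2301
a_6 = 9213
a_7 = 36861
a_8 = 147453
a_9 = 589821


a_9 = 589821


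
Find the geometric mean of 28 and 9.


GM = √(28×9) = √252 = 15.8745

GM = 15.8745


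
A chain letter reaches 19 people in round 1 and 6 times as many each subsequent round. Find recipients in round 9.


aₙ = a₁·r^(n-1)
= 19×6^8
= 19×1679616
= 31912704

a_9 = 31912704


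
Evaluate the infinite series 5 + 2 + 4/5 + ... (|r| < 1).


S∞ = a₁/(1-r) = 5/(1 - 2/5)
= 5/(3/5)
= 25/3

S∞ = 25/3


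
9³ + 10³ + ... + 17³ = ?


Σₖ₌9^17 k³ = [17·18/2]² − [8·9/2]²
= 23409 − 1296 = 22113

Σk³ = 22113


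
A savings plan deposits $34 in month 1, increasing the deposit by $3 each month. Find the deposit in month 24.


aₙ = a₁ + (n-1)d
= 34 + (24-1)×3
= 34 + 69
= 103

a_24 = 103


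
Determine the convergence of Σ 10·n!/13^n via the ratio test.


aₙ = 10·n!/13^n
a_{n+1}/aₙ = (n+1)!/13^(n+1) × 13^n/n!  (constant 10 cancels)
= (n+1)/13
L = lim(n→∞) (n+1)/13 = ∞
L > 1 → series DIVERGES

Diverges (ratio test: L = ∞ > 1)


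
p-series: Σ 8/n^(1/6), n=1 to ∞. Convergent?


p-series test: Σ c/n^p converges if p > 1, diverges if p ≤ 1 (constant c > 0 doesn't affect convergence).
p = 1/6
1/6 ≤ 1 → DIVERGES

Diverges (p = 1/6 ≤ 1)


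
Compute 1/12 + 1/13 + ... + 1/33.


Σₖ₌12^33 1/k = 1/12 + 1/13 + 1/14 + ... + 1/33
= 154355972958659/144403552893600
≈ 1.0689

Sum = 154355972958659/144403552893600 ≈ 1.0689


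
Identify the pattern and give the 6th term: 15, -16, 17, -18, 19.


Pattern: alternating sign, magnitude arithmetic (d=1)
Terms: 15, -16, 17, -18, 19
Next term = -20

Next term = -20


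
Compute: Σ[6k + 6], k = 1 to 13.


Σ(6k+6) = 6·Σk + 6·n
= 6·91 + 6·13
= 546 + 78 = 624

Σ = 624


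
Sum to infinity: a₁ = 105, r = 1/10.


S∞ = a₁/(1-r) = 105/(1 - 1/10)
= 105/(9/10)
= 350/3

S∞ = 350/3


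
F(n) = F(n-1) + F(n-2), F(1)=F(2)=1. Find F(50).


Fibonacci sequence: 1, 1, 2, 3, 5, 8, 13, 21, 34, 55, 89, ...
F(50) = 12586269025

F(50) = 12586269025


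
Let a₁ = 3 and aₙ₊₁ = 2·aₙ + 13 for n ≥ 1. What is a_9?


Computing step by step:
a_1 = 3
a_2 = 19
a_3 = 51
a_4 = 115
a_5 = 243
a_6 = 499
a_7 = 1011
a_8 = 2035
a_9 = 4083


a_9 = 4083


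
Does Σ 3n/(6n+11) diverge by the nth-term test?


lim(n→∞) 3n/(6n+11) = 3/6 = 1/2  (divide numerator and denominator by n)
lim aₙ = 1/2 ≠ 0 → series DIVERGES

Diverges (lim aₙ = 1/2 ≠ 0)


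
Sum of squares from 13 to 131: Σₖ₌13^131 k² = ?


Σₖ₌13^131 k² = Σₖ₌₁^131 k² − Σₖ₌₁^12 k²
= 131·132·263/6 − 12·13·25/6
= 757966 − 650 = 757316

Σk² = 757316


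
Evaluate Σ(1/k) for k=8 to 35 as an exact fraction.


Σₖ₌8^35 1/k = 1/8 + 1/9 + 1/10 + ... + 1/35
= 2914184239027/1875370816800
≈ 1.5539

Sum = 2914184239027/1875370816800 ≈ 1.5539


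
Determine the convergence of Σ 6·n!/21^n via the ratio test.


aₙ = 6·n!/21^n
a_{n+1}/aₙ = (n+1)!/21^(n+1) × 21^n/n!  (constant 6 cancels)
= (n+1)/21
L = lim(n→∞) (n+1)/21 = ∞
L > 1 → series DIVERGES

Diverges (ratio test: L = ∞ > 1)


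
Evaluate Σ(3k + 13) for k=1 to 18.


Σ(3k+13) = 3·Σk + 13·n
= 3·171 + 13·18
= 513 + 234 = 747

Σ = 747


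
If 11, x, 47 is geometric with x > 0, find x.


GM = √(11×47) = √517 = 22.7376

GM = 22.7376


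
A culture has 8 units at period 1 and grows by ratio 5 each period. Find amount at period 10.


aₙ = a₁·r^(n-1)
= 8×5^9
= 8×1953125
= 15625000

a_10 = 15625000


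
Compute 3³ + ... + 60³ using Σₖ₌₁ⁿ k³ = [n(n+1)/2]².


Σₖ₌3^60 k³ = [60·61/2]² − [2·3/2]²
= 3348900 − 9 = 3348891

Σk³ = 3348891


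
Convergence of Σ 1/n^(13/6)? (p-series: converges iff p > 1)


p-series test: Σ c/n^p converges if p > 1, diverges if p ≤ 1 (constant c > 0 doesn't affect convergence).
p = 13/6
13/6 > 1 → CONVERGES

Converges (p = 13/6 > 1)


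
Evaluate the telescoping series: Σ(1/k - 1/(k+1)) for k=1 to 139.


Telescoping: adjacent terms cancel.
= 1/1 - 1/140
= 1 - 1/140 = 139/140

Sum = 139/140
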